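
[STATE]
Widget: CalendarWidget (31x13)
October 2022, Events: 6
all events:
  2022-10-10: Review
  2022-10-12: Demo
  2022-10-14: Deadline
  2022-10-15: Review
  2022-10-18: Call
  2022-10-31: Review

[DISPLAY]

          October 2022         
Mo Tu We Th Fr Sa Su           
                1  2           
 3  4  5  6  7  8  9           
10* 11 12* 13 14* 15* 16       
17 18* 19 20 21 22 23          
24 25 26 27 28 29 30           
31*                            
                               
                               
                               
                               
                               


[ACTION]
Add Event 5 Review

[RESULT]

          October 2022         
Mo Tu We Th Fr Sa Su           
                1  2           
 3  4  5*  6  7  8  9          
10* 11 12* 13 14* 15* 16       
17 18* 19 20 21 22 23          
24 25 26 27 28 29 30           
31*                            
                               
                               
                               
                               
                               


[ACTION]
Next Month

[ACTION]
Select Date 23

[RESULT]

         November 2022         
Mo Tu We Th Fr Sa Su           
    1  2  3  4  5  6           
 7  8  9 10 11 12 13           
14 15 16 17 18 19 20           
21 22 [23] 24 25 26 27         
28 29 30                       
                               
                               
                               
                               
                               
                               


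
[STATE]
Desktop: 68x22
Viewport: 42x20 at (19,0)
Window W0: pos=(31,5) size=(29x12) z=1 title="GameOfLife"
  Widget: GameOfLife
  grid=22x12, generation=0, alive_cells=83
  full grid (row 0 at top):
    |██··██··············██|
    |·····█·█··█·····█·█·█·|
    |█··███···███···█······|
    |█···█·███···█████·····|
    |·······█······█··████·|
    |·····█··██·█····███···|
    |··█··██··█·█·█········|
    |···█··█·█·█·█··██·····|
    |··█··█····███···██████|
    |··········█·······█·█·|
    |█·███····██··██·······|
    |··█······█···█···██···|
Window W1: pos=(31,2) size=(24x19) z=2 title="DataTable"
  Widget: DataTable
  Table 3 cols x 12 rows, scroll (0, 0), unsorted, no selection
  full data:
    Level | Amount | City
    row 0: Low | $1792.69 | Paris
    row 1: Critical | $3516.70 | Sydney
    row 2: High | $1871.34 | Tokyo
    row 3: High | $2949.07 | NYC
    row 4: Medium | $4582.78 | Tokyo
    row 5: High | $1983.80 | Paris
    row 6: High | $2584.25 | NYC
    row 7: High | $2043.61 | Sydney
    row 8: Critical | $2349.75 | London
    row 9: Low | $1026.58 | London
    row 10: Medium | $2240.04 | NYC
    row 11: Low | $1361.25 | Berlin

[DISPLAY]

                                          
                                          
            ┏━━━━━━━━━━━━━━━━━━━━━━┓      
            ┃ DataTable            ┃      
            ┠──────────────────────┨      
            ┃Level   │Amount  │City┃━━━━┓ 
            ┃────────┼────────┼────┃    ┃ 
            ┃Low     │$1792.69│Pari┃────┨ 
            ┃Critical│$3516.70│Sydn┃    ┃ 
            ┃High    │$1871.34│Toky┃    ┃ 
            ┃High    │$2949.07│NYC ┃    ┃ 
            ┃Medium  │$4582.78│Toky┃    ┃ 
            ┃High    │$1983.80│Pari┃    ┃ 
            ┃High    │$2584.25│NYC ┃    ┃ 
            ┃High    │$2043.61│Sydn┃    ┃ 
            ┃Critical│$2349.75│Lond┃    ┃ 
            ┃Low     │$1026.58│Lond┃━━━━┛ 
            ┃Medium  │$2240.04│NYC ┃      
            ┃Low     │$1361.25│Berl┃      
            ┃                      ┃      


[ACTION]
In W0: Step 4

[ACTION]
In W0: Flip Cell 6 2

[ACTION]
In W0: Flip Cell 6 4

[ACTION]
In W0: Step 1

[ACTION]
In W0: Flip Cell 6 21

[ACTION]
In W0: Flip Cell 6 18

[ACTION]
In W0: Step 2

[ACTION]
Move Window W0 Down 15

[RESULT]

                                          
                                          
            ┏━━━━━━━━━━━━━━━━━━━━━━┓      
            ┃ DataTable            ┃      
            ┠──────────────────────┨      
            ┃Level   │Amount  │City┃      
            ┃────────┼────────┼────┃      
            ┃Low     │$1792.69│Pari┃      
            ┃Critical│$3516.70│Sydn┃      
            ┃High    │$1871.34│Toky┃      
            ┃High    │$2949.07│NYC ┃━━━━┓ 
            ┃Medium  │$4582.78│Toky┃    ┃ 
            ┃High    │$1983.80│Pari┃────┨ 
            ┃High    │$2584.25│NYC ┃    ┃ 
            ┃High    │$2043.61│Sydn┃    ┃ 
            ┃Critical│$2349.75│Lond┃    ┃ 
            ┃Low     │$1026.58│Lond┃    ┃ 
            ┃Medium  │$2240.04│NYC ┃    ┃ 
            ┃Low     │$1361.25│Berl┃    ┃ 
            ┃                      ┃    ┃ 


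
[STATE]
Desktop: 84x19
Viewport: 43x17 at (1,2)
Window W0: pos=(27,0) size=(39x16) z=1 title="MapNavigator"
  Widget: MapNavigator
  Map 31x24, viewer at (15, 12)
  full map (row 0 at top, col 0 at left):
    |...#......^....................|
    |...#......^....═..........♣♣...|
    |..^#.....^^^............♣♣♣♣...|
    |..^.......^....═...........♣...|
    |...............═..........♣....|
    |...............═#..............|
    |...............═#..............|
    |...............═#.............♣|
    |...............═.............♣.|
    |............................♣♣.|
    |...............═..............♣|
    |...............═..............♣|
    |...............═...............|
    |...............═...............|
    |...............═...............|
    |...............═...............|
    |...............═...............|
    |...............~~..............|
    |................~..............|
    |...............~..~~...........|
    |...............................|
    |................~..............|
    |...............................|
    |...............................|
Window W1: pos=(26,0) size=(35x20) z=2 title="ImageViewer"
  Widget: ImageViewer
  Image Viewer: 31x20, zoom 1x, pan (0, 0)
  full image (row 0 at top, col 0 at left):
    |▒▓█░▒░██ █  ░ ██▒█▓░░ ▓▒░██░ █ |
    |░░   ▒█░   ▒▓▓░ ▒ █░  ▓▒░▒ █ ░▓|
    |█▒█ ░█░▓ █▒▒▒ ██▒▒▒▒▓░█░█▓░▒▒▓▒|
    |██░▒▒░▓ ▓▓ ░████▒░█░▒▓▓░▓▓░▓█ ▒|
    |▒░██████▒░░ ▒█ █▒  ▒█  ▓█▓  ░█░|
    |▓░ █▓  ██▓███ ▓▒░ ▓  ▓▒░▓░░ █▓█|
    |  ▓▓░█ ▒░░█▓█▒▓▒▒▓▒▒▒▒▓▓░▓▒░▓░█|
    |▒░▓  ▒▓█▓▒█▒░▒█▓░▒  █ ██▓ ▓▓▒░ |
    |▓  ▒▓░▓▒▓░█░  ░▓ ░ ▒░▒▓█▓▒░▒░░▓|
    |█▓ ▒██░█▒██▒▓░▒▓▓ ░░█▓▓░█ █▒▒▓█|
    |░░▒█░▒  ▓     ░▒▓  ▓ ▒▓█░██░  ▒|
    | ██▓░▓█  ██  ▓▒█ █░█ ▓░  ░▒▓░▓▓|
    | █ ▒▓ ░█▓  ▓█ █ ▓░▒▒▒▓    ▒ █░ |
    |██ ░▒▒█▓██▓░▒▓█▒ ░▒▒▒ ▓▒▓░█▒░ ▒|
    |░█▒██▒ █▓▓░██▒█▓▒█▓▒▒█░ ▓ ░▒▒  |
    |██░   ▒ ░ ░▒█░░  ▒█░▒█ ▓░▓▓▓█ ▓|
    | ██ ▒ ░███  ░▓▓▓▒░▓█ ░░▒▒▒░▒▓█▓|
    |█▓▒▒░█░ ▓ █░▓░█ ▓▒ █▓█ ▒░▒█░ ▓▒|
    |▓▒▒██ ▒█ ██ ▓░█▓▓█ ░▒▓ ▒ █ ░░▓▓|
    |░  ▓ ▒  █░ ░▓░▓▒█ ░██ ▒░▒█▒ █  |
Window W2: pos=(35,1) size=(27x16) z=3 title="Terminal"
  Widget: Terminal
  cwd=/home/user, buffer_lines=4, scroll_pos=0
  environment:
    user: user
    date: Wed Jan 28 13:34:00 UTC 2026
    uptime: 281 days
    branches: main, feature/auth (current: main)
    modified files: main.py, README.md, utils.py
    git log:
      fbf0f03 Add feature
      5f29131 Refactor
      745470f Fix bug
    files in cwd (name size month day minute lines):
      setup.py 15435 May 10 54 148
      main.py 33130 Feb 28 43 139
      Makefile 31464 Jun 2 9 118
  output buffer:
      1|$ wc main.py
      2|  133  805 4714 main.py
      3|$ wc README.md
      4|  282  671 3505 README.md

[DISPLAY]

                         ┠────────┃ Termina
                         ┃▒▓█░▒░██┠────────
                         ┃░░   ▒█░┃$ wc mai
                         ┃█▒█ ░█░▓┃  133  8
                         ┃██░▒▒░▓ ┃$ wc REA
                         ┃▒░██████┃  282  6
                         ┃▓░ █▓  █┃$ █     
                         ┃  ▓▓░█ ▒┃        
                         ┃▒░▓  ▒▓█┃        
                         ┃▓  ▒▓░▓▒┃        
                         ┃█▓ ▒██░█┃        
                         ┃░░▒█░▒  ┃        
                         ┃ ██▓░▓█ ┃        
                         ┃ █ ▒▓ ░█┃        
                         ┃██ ░▒▒█▓┗━━━━━━━━
                         ┃░█▒██▒ █▓▓░██▒█▓▒
                         ┃██░   ▒ ░ ░▒█░░  


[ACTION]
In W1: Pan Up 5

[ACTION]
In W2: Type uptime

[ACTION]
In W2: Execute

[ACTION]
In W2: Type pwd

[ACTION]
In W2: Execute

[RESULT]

                         ┠────────┃ Termina
                         ┃▒▓█░▒░██┠────────
                         ┃░░   ▒█░┃$ wc mai
                         ┃█▒█ ░█░▓┃  133  8
                         ┃██░▒▒░▓ ┃$ wc REA
                         ┃▒░██████┃  282  6
                         ┃▓░ █▓  █┃$ uptime
                         ┃  ▓▓░█ ▒┃ 10:00  
                         ┃▒░▓  ▒▓█┃$ pwd   
                         ┃▓  ▒▓░▓▒┃/home/us
                         ┃█▓ ▒██░█┃$ █     
                         ┃░░▒█░▒  ┃        
                         ┃ ██▓░▓█ ┃        
                         ┃ █ ▒▓ ░█┃        
                         ┃██ ░▒▒█▓┗━━━━━━━━
                         ┃░█▒██▒ █▓▓░██▒█▓▒
                         ┃██░   ▒ ░ ░▒█░░  


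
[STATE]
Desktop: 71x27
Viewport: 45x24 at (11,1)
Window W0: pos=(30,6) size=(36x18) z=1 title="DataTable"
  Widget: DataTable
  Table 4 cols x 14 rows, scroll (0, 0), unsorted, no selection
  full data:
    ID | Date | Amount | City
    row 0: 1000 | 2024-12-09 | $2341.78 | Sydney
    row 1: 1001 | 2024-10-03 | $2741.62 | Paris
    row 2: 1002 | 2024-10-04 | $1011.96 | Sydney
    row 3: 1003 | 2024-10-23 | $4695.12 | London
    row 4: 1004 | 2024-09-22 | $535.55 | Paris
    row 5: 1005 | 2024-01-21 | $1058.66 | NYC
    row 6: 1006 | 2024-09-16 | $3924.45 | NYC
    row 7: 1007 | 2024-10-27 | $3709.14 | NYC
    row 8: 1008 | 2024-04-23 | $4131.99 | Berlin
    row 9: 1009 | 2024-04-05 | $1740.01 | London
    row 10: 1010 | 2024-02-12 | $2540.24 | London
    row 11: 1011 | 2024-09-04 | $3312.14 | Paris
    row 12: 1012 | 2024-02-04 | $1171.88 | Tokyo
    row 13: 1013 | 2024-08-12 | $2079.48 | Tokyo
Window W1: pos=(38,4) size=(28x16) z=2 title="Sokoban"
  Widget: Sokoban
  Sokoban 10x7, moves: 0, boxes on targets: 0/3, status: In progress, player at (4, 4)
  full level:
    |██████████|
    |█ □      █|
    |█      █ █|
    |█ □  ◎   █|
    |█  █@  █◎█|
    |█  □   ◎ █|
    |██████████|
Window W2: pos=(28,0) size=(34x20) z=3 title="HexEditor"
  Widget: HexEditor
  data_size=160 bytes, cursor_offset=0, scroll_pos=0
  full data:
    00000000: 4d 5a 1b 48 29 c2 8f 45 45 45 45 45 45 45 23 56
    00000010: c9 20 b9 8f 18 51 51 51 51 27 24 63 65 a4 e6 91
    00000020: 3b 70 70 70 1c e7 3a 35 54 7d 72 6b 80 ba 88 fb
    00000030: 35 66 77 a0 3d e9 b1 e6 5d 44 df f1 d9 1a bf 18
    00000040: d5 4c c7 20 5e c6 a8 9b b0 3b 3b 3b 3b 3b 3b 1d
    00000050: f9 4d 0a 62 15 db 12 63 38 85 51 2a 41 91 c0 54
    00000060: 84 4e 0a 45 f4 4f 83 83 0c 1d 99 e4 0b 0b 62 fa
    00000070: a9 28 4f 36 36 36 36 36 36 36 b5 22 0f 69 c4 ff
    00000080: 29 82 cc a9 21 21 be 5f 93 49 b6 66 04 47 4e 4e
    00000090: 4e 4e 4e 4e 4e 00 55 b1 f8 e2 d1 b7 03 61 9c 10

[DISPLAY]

                 ┃ HexEditor                 
                 ┠───────────────────────────
                 ┃00000000  4D 5a 1b 48 29 c2
                 ┃00000010  c9 20 b9 8f 18 51
                 ┃00000020  3b 70 70 70 1c e7
                 ┃00000030  35 66 77 a0 3d e9
                 ┃00000040  d5 4c c7 20 5e c6
                 ┃00000050  f9 4d 0a 62 15 db
                 ┃00000060  84 4e 0a 45 f4 4f
                 ┃00000070  a9 28 4f 36 36 36
                 ┃00000080  29 82 cc a9 21 21
                 ┃00000090  4e 4e 4e 4e 4e 00
                 ┃                           
                 ┃                           
                 ┃                           
                 ┃                           
                 ┃                           
                 ┃                           
                 ┗━━━━━━━━━━━━━━━━━━━━━━━━━━━
                   ┃1009│2024-04-05│$1740.01│
                   ┃1010│2024-02-12│$2540.24│
                   ┃1011│2024-09-04│$3312.14│
                   ┗━━━━━━━━━━━━━━━━━━━━━━━━━
                                             


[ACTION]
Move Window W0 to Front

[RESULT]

                 ┃ HexEditor                 
                 ┠───────────────────────────
                 ┃00000000  4D 5a 1b 48 29 c2
                 ┃00000010  c9 20 b9 8f 18 51
                 ┃00000020  3b 70 70 70 1c e7
                 ┃0┏━━━━━━━━━━━━━━━━━━━━━━━━━
                 ┃0┃ DataTable               
                 ┃0┠─────────────────────────
                 ┃0┃ID  │Date      │Amount  │
                 ┃0┃────┼──────────┼────────┼
                 ┃0┃1000│2024-12-09│$2341.78│
                 ┃0┃1001│2024-10-03│$2741.62│
                 ┃ ┃1002│2024-10-04│$1011.96│
                 ┃ ┃1003│2024-10-23│$4695.12│
                 ┃ ┃1004│2024-09-22│$535.55 │
                 ┃ ┃1005│2024-01-21│$1058.66│
                 ┃ ┃1006│2024-09-16│$3924.45│
                 ┃ ┃1007│2024-10-27│$3709.14│
                 ┗━┃1008│2024-04-23│$4131.99│
                   ┃1009│2024-04-05│$1740.01│
                   ┃1010│2024-02-12│$2540.24│
                   ┃1011│2024-09-04│$3312.14│
                   ┗━━━━━━━━━━━━━━━━━━━━━━━━━
                                             


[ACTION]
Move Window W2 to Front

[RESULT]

                 ┃ HexEditor                 
                 ┠───────────────────────────
                 ┃00000000  4D 5a 1b 48 29 c2
                 ┃00000010  c9 20 b9 8f 18 51
                 ┃00000020  3b 70 70 70 1c e7
                 ┃00000030  35 66 77 a0 3d e9
                 ┃00000040  d5 4c c7 20 5e c6
                 ┃00000050  f9 4d 0a 62 15 db
                 ┃00000060  84 4e 0a 45 f4 4f
                 ┃00000070  a9 28 4f 36 36 36
                 ┃00000080  29 82 cc a9 21 21
                 ┃00000090  4e 4e 4e 4e 4e 00
                 ┃                           
                 ┃                           
                 ┃                           
                 ┃                           
                 ┃                           
                 ┃                           
                 ┗━━━━━━━━━━━━━━━━━━━━━━━━━━━
                   ┃1009│2024-04-05│$1740.01│
                   ┃1010│2024-02-12│$2540.24│
                   ┃1011│2024-09-04│$3312.14│
                   ┗━━━━━━━━━━━━━━━━━━━━━━━━━
                                             


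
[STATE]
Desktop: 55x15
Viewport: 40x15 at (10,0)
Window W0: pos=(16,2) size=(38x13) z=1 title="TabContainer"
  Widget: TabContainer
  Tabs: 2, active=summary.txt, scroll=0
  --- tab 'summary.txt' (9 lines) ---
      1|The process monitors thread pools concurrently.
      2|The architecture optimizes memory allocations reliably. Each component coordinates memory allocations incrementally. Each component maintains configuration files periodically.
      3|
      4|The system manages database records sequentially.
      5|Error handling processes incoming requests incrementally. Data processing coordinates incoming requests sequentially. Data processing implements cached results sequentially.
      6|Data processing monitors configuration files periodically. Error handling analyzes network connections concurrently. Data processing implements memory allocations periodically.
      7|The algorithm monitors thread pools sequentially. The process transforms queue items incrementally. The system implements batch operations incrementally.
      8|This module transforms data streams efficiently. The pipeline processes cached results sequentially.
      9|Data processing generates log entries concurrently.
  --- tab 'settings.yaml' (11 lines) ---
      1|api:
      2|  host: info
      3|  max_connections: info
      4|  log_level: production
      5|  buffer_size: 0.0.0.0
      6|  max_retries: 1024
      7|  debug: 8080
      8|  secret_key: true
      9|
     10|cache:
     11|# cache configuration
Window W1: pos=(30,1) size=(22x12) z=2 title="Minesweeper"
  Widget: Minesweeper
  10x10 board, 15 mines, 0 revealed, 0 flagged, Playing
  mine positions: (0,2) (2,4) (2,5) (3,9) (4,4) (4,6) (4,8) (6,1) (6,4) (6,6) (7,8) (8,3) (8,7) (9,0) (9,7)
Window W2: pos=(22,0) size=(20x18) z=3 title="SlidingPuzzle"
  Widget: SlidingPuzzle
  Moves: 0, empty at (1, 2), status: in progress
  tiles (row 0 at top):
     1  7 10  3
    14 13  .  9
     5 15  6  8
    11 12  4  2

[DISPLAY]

            ┏━━━━━━━━━━━━━━━━━━┓        
            ┃ SlidingPuzzle    ┃━━━━━━━━
      ┏━━━━━┠──────────────────┨r       
      ┃ TabC┃┌────┬────┬────┬──┃────────
      ┠─────┃│  1 │  7 │ 10 │  ┃        
      ┃[summ┃├────┼────┼────┼──┃        
      ┃─────┃│ 14 │ 13 │    │  ┃        
      ┃The p┃├────┼────┼────┼──┃        
      ┃The a┃│  5 │ 15 │  6 │  ┃        
      ┃     ┃├────┼────┼────┼──┃        
      ┃The s┃│ 11 │ 12 │  4 │  ┃        
      ┃Error┃└────┴────┴────┴──┃        
      ┃Data ┃Moves: 0          ┃━━━━━━━━
      ┃The a┃                  ┃read poo
      ┗━━━━━┃                  ┃━━━━━━━━


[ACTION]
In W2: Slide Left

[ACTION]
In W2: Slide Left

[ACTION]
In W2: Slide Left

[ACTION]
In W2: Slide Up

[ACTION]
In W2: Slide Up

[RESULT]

            ┏━━━━━━━━━━━━━━━━━━┓        
            ┃ SlidingPuzzle    ┃━━━━━━━━
      ┏━━━━━┠──────────────────┨r       
      ┃ TabC┃┌────┬────┬────┬──┃────────
      ┠─────┃│  1 │  7 │ 10 │  ┃        
      ┃[summ┃├────┼────┼────┼──┃        
      ┃─────┃│ 14 │ 13 │  9 │  ┃        
      ┃The p┃├────┼────┼────┼──┃        
      ┃The a┃│  5 │ 15 │  6 │  ┃        
      ┃     ┃├────┼────┼────┼──┃        
      ┃The s┃│ 11 │ 12 │  4 │  ┃        
      ┃Error┃└────┴────┴────┴──┃        
      ┃Data ┃Moves: 3          ┃━━━━━━━━
      ┃The a┃                  ┃read poo
      ┗━━━━━┃                  ┃━━━━━━━━


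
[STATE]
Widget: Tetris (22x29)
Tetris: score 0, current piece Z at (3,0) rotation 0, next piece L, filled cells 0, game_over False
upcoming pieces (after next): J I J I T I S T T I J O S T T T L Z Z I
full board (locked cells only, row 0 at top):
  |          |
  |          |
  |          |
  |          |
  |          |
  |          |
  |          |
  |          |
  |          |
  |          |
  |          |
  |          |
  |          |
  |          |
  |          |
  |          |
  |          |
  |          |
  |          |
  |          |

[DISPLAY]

   ▓▓     │Next:      
    ▓▓    │  ▒        
          │▒▒▒        
          │           
          │           
          │           
          │Score:     
          │0          
          │           
          │           
          │           
          │           
          │           
          │           
          │           
          │           
          │           
          │           
          │           
          │           
          │           
          │           
          │           
          │           
          │           
          │           
          │           
          │           
          │           


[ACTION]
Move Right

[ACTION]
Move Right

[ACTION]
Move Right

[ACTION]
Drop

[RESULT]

          │Next:      
      ▓▓  │  ▒        
       ▓▓ │▒▒▒        
          │           
          │           
          │           
          │Score:     
          │0          
          │           
          │           
          │           
          │           
          │           
          │           
          │           
          │           
          │           
          │           
          │           
          │           
          │           
          │           
          │           
          │           
          │           
          │           
          │           
          │           
          │           


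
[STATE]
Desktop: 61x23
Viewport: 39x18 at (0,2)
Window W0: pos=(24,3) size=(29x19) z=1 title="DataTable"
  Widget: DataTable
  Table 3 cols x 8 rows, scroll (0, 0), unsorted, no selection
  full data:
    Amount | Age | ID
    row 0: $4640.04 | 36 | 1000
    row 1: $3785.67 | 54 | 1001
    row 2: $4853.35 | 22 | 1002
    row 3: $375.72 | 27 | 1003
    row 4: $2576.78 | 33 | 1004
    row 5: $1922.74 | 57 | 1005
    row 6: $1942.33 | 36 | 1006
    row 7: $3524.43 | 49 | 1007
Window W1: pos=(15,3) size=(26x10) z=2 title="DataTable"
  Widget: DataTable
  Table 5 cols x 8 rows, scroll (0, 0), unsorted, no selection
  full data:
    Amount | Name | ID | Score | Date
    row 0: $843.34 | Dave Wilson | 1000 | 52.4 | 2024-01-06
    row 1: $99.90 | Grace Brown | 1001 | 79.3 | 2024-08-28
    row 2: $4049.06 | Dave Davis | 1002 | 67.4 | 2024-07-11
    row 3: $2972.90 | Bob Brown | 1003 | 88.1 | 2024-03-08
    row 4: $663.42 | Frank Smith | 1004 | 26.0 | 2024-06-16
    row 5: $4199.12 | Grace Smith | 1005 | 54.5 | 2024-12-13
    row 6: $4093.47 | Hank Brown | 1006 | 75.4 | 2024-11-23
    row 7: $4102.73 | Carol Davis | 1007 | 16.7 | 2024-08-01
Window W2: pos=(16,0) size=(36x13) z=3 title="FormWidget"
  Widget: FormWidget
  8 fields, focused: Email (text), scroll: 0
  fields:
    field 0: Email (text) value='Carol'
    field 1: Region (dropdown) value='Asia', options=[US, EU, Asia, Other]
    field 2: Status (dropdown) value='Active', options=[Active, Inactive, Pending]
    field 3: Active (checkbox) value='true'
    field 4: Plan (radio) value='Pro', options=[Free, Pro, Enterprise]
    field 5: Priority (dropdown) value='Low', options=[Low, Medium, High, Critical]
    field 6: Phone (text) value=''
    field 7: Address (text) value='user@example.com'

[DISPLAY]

                ┠──────────────────────
               ┏┃> Email:      [Carol  
               ┃┃  Region:     [Asia   
               ┠┃  Status:     [Active 
               ┃┃  Active:     [x]     
               ┃┃  Plan:       ( ) Free
               ┃┃  Priority:   [Low    
               ┃┃  Phone:      [       
               ┃┃  Address:    [user@ex
               ┃┃                      
               ┗┗━━━━━━━━━━━━━━━━━━━━━━
                        ┃$1922.74│57 │1
                        ┃$1942.33│36 │1
                        ┃$3524.43│49 │1
                        ┃              
                        ┃              
                        ┃              
                        ┃              


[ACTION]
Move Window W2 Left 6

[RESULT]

          ┠────────────────────────────
          ┃> Email:      [Carol        
          ┃  Region:     [Asia         
          ┃  Status:     [Active       
          ┃  Active:     [x]           
          ┃  Plan:       ( ) Free  (●) 
          ┃  Priority:   [Low          
          ┃  Phone:      [             
          ┃  Address:    [user@example.
          ┃                            
          ┗━━━━━━━━━━━━━━━━━━━━━━━━━━━━
                        ┃$1922.74│57 │1
                        ┃$1942.33│36 │1
                        ┃$3524.43│49 │1
                        ┃              
                        ┃              
                        ┃              
                        ┃              


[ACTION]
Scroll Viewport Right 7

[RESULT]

   ┠──────────────────────────────────┨
   ┃> Email:      [Carol             ]┃
   ┃  Region:     [Asia             ▼]┃
   ┃  Status:     [Active           ▼]┃
   ┃  Active:     [x]                 ┃
   ┃  Plan:       ( ) Free  (●) Pro  (┃
   ┃  Priority:   [Low              ▼]┃
   ┃  Phone:      [                  ]┃
   ┃  Address:    [user@example.com  ]┃
   ┃                                  ┃
   ┗━━━━━━━━━━━━━━━━━━━━━━━━━━━━━━━━━━┛
                 ┃$1922.74│57 │1005    
                 ┃$1942.33│36 │1006    
                 ┃$3524.43│49 │1007    
                 ┃                     
                 ┃                     
                 ┃                     
                 ┃                     


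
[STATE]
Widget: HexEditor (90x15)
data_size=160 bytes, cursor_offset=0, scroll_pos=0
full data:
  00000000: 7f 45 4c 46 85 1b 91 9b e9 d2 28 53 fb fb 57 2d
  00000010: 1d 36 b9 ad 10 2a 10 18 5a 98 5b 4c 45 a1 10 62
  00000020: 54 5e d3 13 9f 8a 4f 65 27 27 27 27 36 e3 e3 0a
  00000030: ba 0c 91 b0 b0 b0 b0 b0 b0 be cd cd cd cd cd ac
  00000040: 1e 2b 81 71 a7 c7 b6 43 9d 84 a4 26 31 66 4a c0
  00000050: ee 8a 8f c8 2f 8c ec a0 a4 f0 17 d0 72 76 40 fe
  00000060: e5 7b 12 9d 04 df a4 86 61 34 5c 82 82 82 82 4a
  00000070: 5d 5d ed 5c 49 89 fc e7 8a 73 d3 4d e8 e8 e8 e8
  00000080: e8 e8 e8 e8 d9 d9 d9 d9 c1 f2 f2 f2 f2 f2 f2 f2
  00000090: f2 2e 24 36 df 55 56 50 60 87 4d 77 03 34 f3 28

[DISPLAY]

00000000  7F 45 4c 46 85 1b 91 9b  e9 d2 28 53 fb fb 57 2d  |.ELF......(S..W-|            
00000010  1d 36 b9 ad 10 2a 10 18  5a 98 5b 4c 45 a1 10 62  |.6...*..Z.[LE..b|            
00000020  54 5e d3 13 9f 8a 4f 65  27 27 27 27 36 e3 e3 0a  |T^....Oe''''6...|            
00000030  ba 0c 91 b0 b0 b0 b0 b0  b0 be cd cd cd cd cd ac  |................|            
00000040  1e 2b 81 71 a7 c7 b6 43  9d 84 a4 26 31 66 4a c0  |.+.q...C...&1fJ.|            
00000050  ee 8a 8f c8 2f 8c ec a0  a4 f0 17 d0 72 76 40 fe  |..../.......rv@.|            
00000060  e5 7b 12 9d 04 df a4 86  61 34 5c 82 82 82 82 4a  |.{......a4\....J|            
00000070  5d 5d ed 5c 49 89 fc e7  8a 73 d3 4d e8 e8 e8 e8  |]].\I....s.M....|            
00000080  e8 e8 e8 e8 d9 d9 d9 d9  c1 f2 f2 f2 f2 f2 f2 f2  |................|            
00000090  f2 2e 24 36 df 55 56 50  60 87 4d 77 03 34 f3 28  |..$6.UVP`.Mw.4.(|            
                                                                                          
                                                                                          
                                                                                          
                                                                                          
                                                                                          


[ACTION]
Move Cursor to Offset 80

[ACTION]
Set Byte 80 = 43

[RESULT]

00000000  7f 45 4c 46 85 1b 91 9b  e9 d2 28 53 fb fb 57 2d  |.ELF......(S..W-|            
00000010  1d 36 b9 ad 10 2a 10 18  5a 98 5b 4c 45 a1 10 62  |.6...*..Z.[LE..b|            
00000020  54 5e d3 13 9f 8a 4f 65  27 27 27 27 36 e3 e3 0a  |T^....Oe''''6...|            
00000030  ba 0c 91 b0 b0 b0 b0 b0  b0 be cd cd cd cd cd ac  |................|            
00000040  1e 2b 81 71 a7 c7 b6 43  9d 84 a4 26 31 66 4a c0  |.+.q...C...&1fJ.|            
00000050  43 8a 8f c8 2f 8c ec a0  a4 f0 17 d0 72 76 40 fe  |C.../.......rv@.|            
00000060  e5 7b 12 9d 04 df a4 86  61 34 5c 82 82 82 82 4a  |.{......a4\....J|            
00000070  5d 5d ed 5c 49 89 fc e7  8a 73 d3 4d e8 e8 e8 e8  |]].\I....s.M....|            
00000080  e8 e8 e8 e8 d9 d9 d9 d9  c1 f2 f2 f2 f2 f2 f2 f2  |................|            
00000090  f2 2e 24 36 df 55 56 50  60 87 4d 77 03 34 f3 28  |..$6.UVP`.Mw.4.(|            
                                                                                          
                                                                                          
                                                                                          
                                                                                          
                                                                                          


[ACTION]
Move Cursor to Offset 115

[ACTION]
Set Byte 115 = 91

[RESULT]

00000000  7f 45 4c 46 85 1b 91 9b  e9 d2 28 53 fb fb 57 2d  |.ELF......(S..W-|            
00000010  1d 36 b9 ad 10 2a 10 18  5a 98 5b 4c 45 a1 10 62  |.6...*..Z.[LE..b|            
00000020  54 5e d3 13 9f 8a 4f 65  27 27 27 27 36 e3 e3 0a  |T^....Oe''''6...|            
00000030  ba 0c 91 b0 b0 b0 b0 b0  b0 be cd cd cd cd cd ac  |................|            
00000040  1e 2b 81 71 a7 c7 b6 43  9d 84 a4 26 31 66 4a c0  |.+.q...C...&1fJ.|            
00000050  43 8a 8f c8 2f 8c ec a0  a4 f0 17 d0 72 76 40 fe  |C.../.......rv@.|            
00000060  e5 7b 12 9d 04 df a4 86  61 34 5c 82 82 82 82 4a  |.{......a4\....J|            
00000070  5d 5d ed 91 49 89 fc e7  8a 73 d3 4d e8 e8 e8 e8  |]]..I....s.M....|            
00000080  e8 e8 e8 e8 d9 d9 d9 d9  c1 f2 f2 f2 f2 f2 f2 f2  |................|            
00000090  f2 2e 24 36 df 55 56 50  60 87 4d 77 03 34 f3 28  |..$6.UVP`.Mw.4.(|            
                                                                                          
                                                                                          
                                                                                          
                                                                                          
                                                                                          


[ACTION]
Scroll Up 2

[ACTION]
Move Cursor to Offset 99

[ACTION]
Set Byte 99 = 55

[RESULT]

00000000  7f 45 4c 46 85 1b 91 9b  e9 d2 28 53 fb fb 57 2d  |.ELF......(S..W-|            
00000010  1d 36 b9 ad 10 2a 10 18  5a 98 5b 4c 45 a1 10 62  |.6...*..Z.[LE..b|            
00000020  54 5e d3 13 9f 8a 4f 65  27 27 27 27 36 e3 e3 0a  |T^....Oe''''6...|            
00000030  ba 0c 91 b0 b0 b0 b0 b0  b0 be cd cd cd cd cd ac  |................|            
00000040  1e 2b 81 71 a7 c7 b6 43  9d 84 a4 26 31 66 4a c0  |.+.q...C...&1fJ.|            
00000050  43 8a 8f c8 2f 8c ec a0  a4 f0 17 d0 72 76 40 fe  |C.../.......rv@.|            
00000060  e5 7b 12 55 04 df a4 86  61 34 5c 82 82 82 82 4a  |.{.U....a4\....J|            
00000070  5d 5d ed 91 49 89 fc e7  8a 73 d3 4d e8 e8 e8 e8  |]]..I....s.M....|            
00000080  e8 e8 e8 e8 d9 d9 d9 d9  c1 f2 f2 f2 f2 f2 f2 f2  |................|            
00000090  f2 2e 24 36 df 55 56 50  60 87 4d 77 03 34 f3 28  |..$6.UVP`.Mw.4.(|            
                                                                                          
                                                                                          
                                                                                          
                                                                                          
                                                                                          


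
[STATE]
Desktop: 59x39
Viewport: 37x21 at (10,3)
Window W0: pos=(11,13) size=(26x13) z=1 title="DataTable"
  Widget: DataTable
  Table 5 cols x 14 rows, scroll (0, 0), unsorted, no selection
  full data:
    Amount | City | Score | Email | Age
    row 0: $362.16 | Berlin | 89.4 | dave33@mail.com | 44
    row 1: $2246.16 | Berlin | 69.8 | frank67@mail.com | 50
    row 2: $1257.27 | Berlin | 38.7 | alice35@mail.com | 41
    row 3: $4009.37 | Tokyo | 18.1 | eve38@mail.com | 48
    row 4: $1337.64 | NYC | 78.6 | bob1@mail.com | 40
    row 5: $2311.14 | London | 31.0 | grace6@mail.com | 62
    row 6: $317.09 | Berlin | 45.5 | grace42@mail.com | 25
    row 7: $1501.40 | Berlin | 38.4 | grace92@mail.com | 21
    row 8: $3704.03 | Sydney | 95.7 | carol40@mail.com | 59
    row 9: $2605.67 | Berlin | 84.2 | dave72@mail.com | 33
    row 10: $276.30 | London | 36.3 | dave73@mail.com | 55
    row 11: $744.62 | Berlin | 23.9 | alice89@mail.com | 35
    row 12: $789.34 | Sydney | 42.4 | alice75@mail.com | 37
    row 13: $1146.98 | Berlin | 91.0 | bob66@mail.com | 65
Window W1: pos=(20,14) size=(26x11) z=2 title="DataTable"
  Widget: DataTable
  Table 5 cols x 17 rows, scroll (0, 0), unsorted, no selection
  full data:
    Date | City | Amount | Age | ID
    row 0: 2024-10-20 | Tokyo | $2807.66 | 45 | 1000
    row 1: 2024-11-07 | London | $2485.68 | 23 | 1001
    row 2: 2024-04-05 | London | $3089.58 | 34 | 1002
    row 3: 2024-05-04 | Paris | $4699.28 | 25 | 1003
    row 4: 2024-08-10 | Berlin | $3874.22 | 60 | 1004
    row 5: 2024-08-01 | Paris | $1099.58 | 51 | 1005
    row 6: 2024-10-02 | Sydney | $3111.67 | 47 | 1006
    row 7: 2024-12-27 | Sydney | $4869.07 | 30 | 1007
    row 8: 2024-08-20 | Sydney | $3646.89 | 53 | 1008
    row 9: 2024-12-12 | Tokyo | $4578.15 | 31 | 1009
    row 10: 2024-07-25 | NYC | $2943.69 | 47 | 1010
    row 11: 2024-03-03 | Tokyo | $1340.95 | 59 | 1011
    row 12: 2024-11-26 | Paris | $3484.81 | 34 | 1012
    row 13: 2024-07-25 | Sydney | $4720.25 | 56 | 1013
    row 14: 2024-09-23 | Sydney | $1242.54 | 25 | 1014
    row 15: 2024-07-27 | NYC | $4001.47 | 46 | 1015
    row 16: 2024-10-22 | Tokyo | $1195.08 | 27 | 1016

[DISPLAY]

                                     
                                     
                                     
                                     
                                     
                                     
                                     
                                     
                                     
                                     
 ┏━━━━━━━━━━━━━━━━━━━━━━━━┓          
 ┃ DataTab┏━━━━━━━━━━━━━━━━━━━━━━━━┓ 
 ┠────────┃ DataTable              ┃ 
 ┃Amount  ┠────────────────────────┨ 
 ┃────────┃Date      │City  │Amount┃ 
 ┃$362.16 ┃──────────┼──────┼──────┃ 
 ┃$2246.16┃2024-10-20│Tokyo │$2807.┃ 
 ┃$1257.27┃2024-11-07│London│$2485.┃ 
 ┃$4009.37┃2024-04-05│London│$3089.┃ 
 ┃$1337.64┃2024-05-04│Paris │$4699.┃ 
 ┃$2311.14┃2024-08-10│Berlin│$3874.┃ 


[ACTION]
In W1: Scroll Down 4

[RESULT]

                                     
                                     
                                     
                                     
                                     
                                     
                                     
                                     
                                     
                                     
 ┏━━━━━━━━━━━━━━━━━━━━━━━━┓          
 ┃ DataTab┏━━━━━━━━━━━━━━━━━━━━━━━━┓ 
 ┠────────┃ DataTable              ┃ 
 ┃Amount  ┠────────────────────────┨ 
 ┃────────┃Date      │City  │Amount┃ 
 ┃$362.16 ┃──────────┼──────┼──────┃ 
 ┃$2246.16┃2024-08-10│Berlin│$3874.┃ 
 ┃$1257.27┃2024-08-01│Paris │$1099.┃ 
 ┃$4009.37┃2024-10-02│Sydney│$3111.┃ 
 ┃$1337.64┃2024-12-27│Sydney│$4869.┃ 
 ┃$2311.14┃2024-08-20│Sydney│$3646.┃ 


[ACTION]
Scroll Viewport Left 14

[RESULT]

                                     
                                     
                                     
                                     
                                     
                                     
                                     
                                     
                                     
                                     
           ┏━━━━━━━━━━━━━━━━━━━━━━━━┓
           ┃ DataTab┏━━━━━━━━━━━━━━━━
           ┠────────┃ DataTable      
           ┃Amount  ┠────────────────
           ┃────────┃Date      │City 
           ┃$362.16 ┃──────────┼─────
           ┃$2246.16┃2024-08-10│Berli
           ┃$1257.27┃2024-08-01│Paris
           ┃$4009.37┃2024-10-02│Sydne
           ┃$1337.64┃2024-12-27│Sydne
           ┃$2311.14┃2024-08-20│Sydne


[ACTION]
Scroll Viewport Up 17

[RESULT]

                                     
                                     
                                     
                                     
                                     
                                     
                                     
                                     
                                     
                                     
                                     
                                     
                                     
           ┏━━━━━━━━━━━━━━━━━━━━━━━━┓
           ┃ DataTab┏━━━━━━━━━━━━━━━━
           ┠────────┃ DataTable      
           ┃Amount  ┠────────────────
           ┃────────┃Date      │City 
           ┃$362.16 ┃──────────┼─────
           ┃$2246.16┃2024-08-10│Berli
           ┃$1257.27┃2024-08-01│Paris


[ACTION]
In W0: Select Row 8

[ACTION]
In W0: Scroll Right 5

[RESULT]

                                     
                                     
                                     
                                     
                                     
                                     
                                     
                                     
                                     
                                     
                                     
                                     
                                     
           ┏━━━━━━━━━━━━━━━━━━━━━━━━┓
           ┃ DataTab┏━━━━━━━━━━━━━━━━
           ┠────────┃ DataTable      
           ┃t  │City┠────────────────
           ┃───┼────┃Date      │City 
           ┃16 │Berl┃──────────┼─────
           ┃.16│Berl┃2024-08-10│Berli
           ┃.27│Berl┃2024-08-01│Paris
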